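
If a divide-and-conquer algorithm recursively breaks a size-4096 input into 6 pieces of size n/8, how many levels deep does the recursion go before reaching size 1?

For divide and conquer with division factor 8:

Problem sizes at each level:
Level 0: 4096
Level 1: 512
Level 2: 64
Level 3: 8
Level 4: 1

The root is level 0 and the size-1 base case is level 4 (the tree spans levels 0 through 4, i.e. 5 levels counting the root), so the depth is the number of divisions: log_8(4096) = 4

The recursion tree depth is log_8(4096) = 4. At each level, the problem size is divided by 8, so it takes 4 divisions to reduce to a base case of size 1. The algorithm makes 6 recursive calls at each level.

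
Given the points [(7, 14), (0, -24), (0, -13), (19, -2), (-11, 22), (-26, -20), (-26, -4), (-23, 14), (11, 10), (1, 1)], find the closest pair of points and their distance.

Computing all pairwise distances among 10 points:

d((7, 14), (0, -24)) = 38.6394
d((7, 14), (0, -13)) = 27.8927
d((7, 14), (19, -2)) = 20.0
d((7, 14), (-11, 22)) = 19.6977
d((7, 14), (-26, -20)) = 47.3814
d((7, 14), (-26, -4)) = 37.5899
d((7, 14), (-23, 14)) = 30.0
d((7, 14), (11, 10)) = 5.6569 <-- minimum
d((7, 14), (1, 1)) = 14.3178
d((0, -24), (0, -13)) = 11.0
d((0, -24), (19, -2)) = 29.0689
d((0, -24), (-11, 22)) = 47.2969
d((0, -24), (-26, -20)) = 26.3059
d((0, -24), (-26, -4)) = 32.8024
d((0, -24), (-23, 14)) = 44.4185
d((0, -24), (11, 10)) = 35.7351
d((0, -24), (1, 1)) = 25.02
d((0, -13), (19, -2)) = 21.9545
d((0, -13), (-11, 22)) = 36.6879
d((0, -13), (-26, -20)) = 26.9258
d((0, -13), (-26, -4)) = 27.5136
d((0, -13), (-23, 14)) = 35.4683
d((0, -13), (11, 10)) = 25.4951
d((0, -13), (1, 1)) = 14.0357
d((19, -2), (-11, 22)) = 38.4187
d((19, -2), (-26, -20)) = 48.4665
d((19, -2), (-26, -4)) = 45.0444
d((19, -2), (-23, 14)) = 44.9444
d((19, -2), (11, 10)) = 14.4222
d((19, -2), (1, 1)) = 18.2483
d((-11, 22), (-26, -20)) = 44.5982
d((-11, 22), (-26, -4)) = 30.0167
d((-11, 22), (-23, 14)) = 14.4222
d((-11, 22), (11, 10)) = 25.0599
d((-11, 22), (1, 1)) = 24.1868
d((-26, -20), (-26, -4)) = 16.0
d((-26, -20), (-23, 14)) = 34.1321
d((-26, -20), (11, 10)) = 47.634
d((-26, -20), (1, 1)) = 34.2053
d((-26, -4), (-23, 14)) = 18.2483
d((-26, -4), (11, 10)) = 39.5601
d((-26, -4), (1, 1)) = 27.4591
d((-23, 14), (11, 10)) = 34.2345
d((-23, 14), (1, 1)) = 27.2947
d((11, 10), (1, 1)) = 13.4536

Closest pair: (7, 14) and (11, 10) with distance 5.6569

The closest pair is (7, 14) and (11, 10) with Euclidean distance 5.6569. For 10 points, brute-force pairwise comparison is shown above. For large n, the divide-and-conquer algorithm (sort by x, recurse on halves, check the dividing strip) achieves O(n log n).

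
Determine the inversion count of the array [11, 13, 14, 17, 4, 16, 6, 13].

Finding inversions in [11, 13, 14, 17, 4, 16, 6, 13]:

(0, 4): arr[0]=11 > arr[4]=4
(0, 6): arr[0]=11 > arr[6]=6
(1, 4): arr[1]=13 > arr[4]=4
(1, 6): arr[1]=13 > arr[6]=6
(2, 4): arr[2]=14 > arr[4]=4
(2, 6): arr[2]=14 > arr[6]=6
(2, 7): arr[2]=14 > arr[7]=13
(3, 4): arr[3]=17 > arr[4]=4
(3, 5): arr[3]=17 > arr[5]=16
(3, 6): arr[3]=17 > arr[6]=6
(3, 7): arr[3]=17 > arr[7]=13
(5, 6): arr[5]=16 > arr[6]=6
(5, 7): arr[5]=16 > arr[7]=13

Total inversions: 13

The array has 13 inversion(s): (0,4), (0,6), (1,4), (1,6), (2,4), (2,6), (2,7), (3,4), (3,5), (3,6), (3,7), (5,6), (5,7). Each pair (i,j) satisfies i < j and arr[i] > arr[j].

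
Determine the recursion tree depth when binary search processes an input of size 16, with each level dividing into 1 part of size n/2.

For divide and conquer with division factor 2:

Problem sizes at each level:
Level 0: 16
Level 1: 8
Level 2: 4
Level 3: 2
Level 4: 1

The root is level 0 and the size-1 base case is level 4 (the tree spans levels 0 through 4, i.e. 5 levels counting the root), so the depth is the number of divisions: log_2(16) = 4

The recursion tree depth is log_2(16) = 4. At each level, the problem size is divided by 2, so it takes 4 divisions to reduce to a base case of size 1. The algorithm makes 1 recursive call at each level.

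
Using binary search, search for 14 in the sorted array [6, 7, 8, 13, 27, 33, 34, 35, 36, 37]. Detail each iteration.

Binary search for 14 in [6, 7, 8, 13, 27, 33, 34, 35, 36, 37]:

lo=0, hi=9, mid=4, arr[mid]=27 -> 27 > 14, search left half
lo=0, hi=3, mid=1, arr[mid]=7 -> 7 < 14, search right half
lo=2, hi=3, mid=2, arr[mid]=8 -> 8 < 14, search right half
lo=3, hi=3, mid=3, arr[mid]=13 -> 13 < 14, search right half
lo=4 > hi=3, target 14 not found

Binary search determines that 14 is not in the array after 4 comparisons. The search space was exhausted without finding the target.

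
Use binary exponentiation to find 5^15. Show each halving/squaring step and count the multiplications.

Computing 5^15 by squaring (build up from 5^1; each line after the first costs one multiplication):

5^1 = 5
5^2 = (5^1)^2 = 5^2 = 25
5^3 = 5 * 5^2 = 5 * 25 = 125
5^6 = (5^3)^2 = 125^2 = 15625
5^7 = 5 * 5^6 = 5 * 15625 = 78125
5^14 = (5^7)^2 = 78125^2 = 6103515625
5^15 = 5 * 5^14 = 5 * 6103515625 = 30517578125

Result: 30517578125
Multiplications needed: 6 (6 lines after 5^1)

5^15 = 30517578125. Using exponentiation by squaring, this requires 6 multiplications. The key idea: if the exponent is even, square the half-power; if odd, multiply by the base once.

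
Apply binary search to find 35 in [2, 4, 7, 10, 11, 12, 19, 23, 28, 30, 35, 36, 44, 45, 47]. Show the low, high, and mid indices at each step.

Binary search for 35 in [2, 4, 7, 10, 11, 12, 19, 23, 28, 30, 35, 36, 44, 45, 47]:

lo=0, hi=14, mid=7, arr[mid]=23 -> 23 < 35, search right half
lo=8, hi=14, mid=11, arr[mid]=36 -> 36 > 35, search left half
lo=8, hi=10, mid=9, arr[mid]=30 -> 30 < 35, search right half
lo=10, hi=10, mid=10, arr[mid]=35 -> Found target at index 10!

Binary search finds 35 at index 10 after 4 comparisons. The search repeatedly halves the search space by comparing with the middle element.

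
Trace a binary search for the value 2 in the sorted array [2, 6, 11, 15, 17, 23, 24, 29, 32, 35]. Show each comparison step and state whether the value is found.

Binary search for 2 in [2, 6, 11, 15, 17, 23, 24, 29, 32, 35]:

lo=0, hi=9, mid=4, arr[mid]=17 -> 17 > 2, search left half
lo=0, hi=3, mid=1, arr[mid]=6 -> 6 > 2, search left half
lo=0, hi=0, mid=0, arr[mid]=2 -> Found target at index 0!

Binary search finds 2 at index 0 after 3 comparisons. The search repeatedly halves the search space by comparing with the middle element.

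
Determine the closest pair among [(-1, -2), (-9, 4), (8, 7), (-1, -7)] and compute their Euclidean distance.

Computing all pairwise distances among 4 points:

d((-1, -2), (-9, 4)) = 10.0
d((-1, -2), (8, 7)) = 12.7279
d((-1, -2), (-1, -7)) = 5.0 <-- minimum
d((-9, 4), (8, 7)) = 17.2627
d((-9, 4), (-1, -7)) = 13.6015
d((8, 7), (-1, -7)) = 16.6433

Closest pair: (-1, -2) and (-1, -7) with distance 5.0

The closest pair is (-1, -2) and (-1, -7) with Euclidean distance 5.0. For 4 points, brute-force pairwise comparison is shown above. For large n, the divide-and-conquer algorithm (sort by x, recurse on halves, check the dividing strip) achieves O(n log n).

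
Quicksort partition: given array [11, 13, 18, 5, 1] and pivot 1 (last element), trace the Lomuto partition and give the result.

Lomuto partition with pivot = 1:

Initial array: [11, 13, 18, 5, 1]

arr[0]=11 > 1: no swap
arr[1]=13 > 1: no swap
arr[2]=18 > 1: no swap
arr[3]=5 > 1: no swap

Place pivot at position 0: [1, 13, 18, 5, 11]
Pivot position: 0

After partitioning with pivot 1, the array becomes [1, 13, 18, 5, 11]. The pivot is placed at index 0. All elements to the left of the pivot are <= 1, and all elements to the right are > 1.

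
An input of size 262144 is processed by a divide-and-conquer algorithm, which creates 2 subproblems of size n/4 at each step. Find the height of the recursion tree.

For divide and conquer with division factor 4:

Problem sizes at each level:
Level 0: 262144
Level 1: 65536
Level 2: 16384
Level 3: 4096
Level 4: 1024
Level 5: 256
Level 6: 64
Level 7: 16
Level 8: 4
Level 9: 1

The root is level 0 and the size-1 base case is level 9 (the tree spans levels 0 through 9, i.e. 10 levels counting the root), so the depth is the number of divisions: log_4(262144) = 9

The recursion tree depth is log_4(262144) = 9. At each level, the problem size is divided by 4, so it takes 9 divisions to reduce to a base case of size 1. The algorithm makes 2 recursive calls at each level.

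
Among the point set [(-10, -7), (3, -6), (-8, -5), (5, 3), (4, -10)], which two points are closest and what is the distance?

Computing all pairwise distances among 5 points:

d((-10, -7), (3, -6)) = 13.0384
d((-10, -7), (-8, -5)) = 2.8284 <-- minimum
d((-10, -7), (5, 3)) = 18.0278
d((-10, -7), (4, -10)) = 14.3178
d((3, -6), (-8, -5)) = 11.0454
d((3, -6), (5, 3)) = 9.2195
d((3, -6), (4, -10)) = 4.1231
d((-8, -5), (5, 3)) = 15.2643
d((-8, -5), (4, -10)) = 13.0
d((5, 3), (4, -10)) = 13.0384

Closest pair: (-10, -7) and (-8, -5) with distance 2.8284

The closest pair is (-10, -7) and (-8, -5) with Euclidean distance 2.8284. For 5 points, brute-force pairwise comparison is shown above. For large n, the divide-and-conquer algorithm (sort by x, recurse on halves, check the dividing strip) achieves O(n log n).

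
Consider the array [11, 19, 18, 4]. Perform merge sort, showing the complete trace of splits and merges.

Merge sort trace:

Split: [11, 19, 18, 4] -> [11, 19] and [18, 4]
  Split: [11, 19] -> [11] and [19]
  Merge: [11] + [19] -> [11, 19]
  Split: [18, 4] -> [18] and [4]
  Merge: [18] + [4] -> [4, 18]
Merge: [11, 19] + [4, 18] -> [4, 11, 18, 19]

Final sorted array: [4, 11, 18, 19]

The merge sort proceeds by recursively splitting the array and merging sorted halves.
After all merges, the sorted array is [4, 11, 18, 19].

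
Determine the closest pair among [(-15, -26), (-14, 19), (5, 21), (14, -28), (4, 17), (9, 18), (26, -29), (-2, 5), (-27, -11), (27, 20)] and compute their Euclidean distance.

Computing all pairwise distances among 10 points:

d((-15, -26), (-14, 19)) = 45.0111
d((-15, -26), (5, 21)) = 51.0784
d((-15, -26), (14, -28)) = 29.0689
d((-15, -26), (4, 17)) = 47.0106
d((-15, -26), (9, 18)) = 50.1199
d((-15, -26), (26, -29)) = 41.1096
d((-15, -26), (-2, 5)) = 33.6155
d((-15, -26), (-27, -11)) = 19.2094
d((-15, -26), (27, 20)) = 62.2896
d((-14, 19), (5, 21)) = 19.105
d((-14, 19), (14, -28)) = 54.7083
d((-14, 19), (4, 17)) = 18.1108
d((-14, 19), (9, 18)) = 23.0217
d((-14, 19), (26, -29)) = 62.482
d((-14, 19), (-2, 5)) = 18.4391
d((-14, 19), (-27, -11)) = 32.6956
d((-14, 19), (27, 20)) = 41.0122
d((5, 21), (14, -28)) = 49.8197
d((5, 21), (4, 17)) = 4.1231 <-- minimum
d((5, 21), (9, 18)) = 5.0
d((5, 21), (26, -29)) = 54.231
d((5, 21), (-2, 5)) = 17.4642
d((5, 21), (-27, -11)) = 45.2548
d((5, 21), (27, 20)) = 22.0227
d((14, -28), (4, 17)) = 46.0977
d((14, -28), (9, 18)) = 46.2709
d((14, -28), (26, -29)) = 12.0416
d((14, -28), (-2, 5)) = 36.6742
d((14, -28), (-27, -11)) = 44.3847
d((14, -28), (27, 20)) = 49.7293
d((4, 17), (9, 18)) = 5.099
d((4, 17), (26, -29)) = 50.9902
d((4, 17), (-2, 5)) = 13.4164
d((4, 17), (-27, -11)) = 41.7732
d((4, 17), (27, 20)) = 23.1948
d((9, 18), (26, -29)) = 49.98
d((9, 18), (-2, 5)) = 17.0294
d((9, 18), (-27, -11)) = 46.2277
d((9, 18), (27, 20)) = 18.1108
d((26, -29), (-2, 5)) = 44.0454
d((26, -29), (-27, -11)) = 55.9732
d((26, -29), (27, 20)) = 49.0102
d((-2, 5), (-27, -11)) = 29.6816
d((-2, 5), (27, 20)) = 32.6497
d((-27, -11), (27, 20)) = 62.2656

Closest pair: (5, 21) and (4, 17) with distance 4.1231

The closest pair is (5, 21) and (4, 17) with Euclidean distance 4.1231. For 10 points, brute-force pairwise comparison is shown above. For large n, the divide-and-conquer algorithm (sort by x, recurse on halves, check the dividing strip) achieves O(n log n).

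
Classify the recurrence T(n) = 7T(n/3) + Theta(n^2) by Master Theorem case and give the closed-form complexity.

Master Theorem for T(n) = 7T(n/3) + O(n^2):

a = 7, b = 3, c = 2
log_b(a) = log_3(7) = 1.7712

Case 3: c = 2 > log_3(7) = 1.7712
T(n) = O(n^2) = O(n^2)

For T(n) = 7T(n/3) + O(n^2): log_3(7) = 1.7712. This is Case 3 of the Master Theorem (c > log_b(a), work dominated by root), giving O(n^2).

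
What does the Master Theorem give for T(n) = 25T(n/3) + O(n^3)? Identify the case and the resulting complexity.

Master Theorem for T(n) = 25T(n/3) + O(n^3):

a = 25, b = 3, c = 3
log_b(a) = log_3(25) = 2.9299

Case 3: c = 3 > log_3(25) = 2.9299
T(n) = O(n^3) = O(n^3)

For T(n) = 25T(n/3) + O(n^3): log_3(25) = 2.9299. This is Case 3 of the Master Theorem (c > log_b(a), work dominated by root), giving O(n^3).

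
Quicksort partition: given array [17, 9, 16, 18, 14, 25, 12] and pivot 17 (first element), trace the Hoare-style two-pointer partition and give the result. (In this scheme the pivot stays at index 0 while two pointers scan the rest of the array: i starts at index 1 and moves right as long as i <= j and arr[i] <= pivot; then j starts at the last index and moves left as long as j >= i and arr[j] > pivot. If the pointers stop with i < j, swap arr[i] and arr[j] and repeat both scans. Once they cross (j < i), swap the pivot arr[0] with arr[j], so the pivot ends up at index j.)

Hoare-style two-pointer partition with pivot = 17:

Initial array: [17, 9, 16, 18, 14, 25, 12]

Pointers start at i = 1, j = 6.
i stops at index 3 (arr[3]=18 > 17), j stops at index 6 (arr[6]=12 <= 17): swap arr[3] and arr[6], array becomes [17, 9, 16, 12, 14, 25, 18]
i ends at 5, j ends at 4: the pointers have crossed (j < i), so scanning stops.

Swap pivot arr[0] with arr[4] to place pivot at position 4: [14, 9, 16, 12, 17, 25, 18]
Pivot position: 4

After partitioning with pivot 17, the array becomes [14, 9, 16, 12, 17, 25, 18]. The pivot is placed at index 4. All elements to the left of the pivot are <= 17, and all elements to the right are > 17.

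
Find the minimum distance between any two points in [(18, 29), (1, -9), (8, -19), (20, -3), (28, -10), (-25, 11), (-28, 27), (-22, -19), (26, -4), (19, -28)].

Computing all pairwise distances among 10 points:

d((18, 29), (1, -9)) = 41.6293
d((18, 29), (8, -19)) = 49.0306
d((18, 29), (20, -3)) = 32.0624
d((18, 29), (28, -10)) = 40.2616
d((18, 29), (-25, 11)) = 46.6154
d((18, 29), (-28, 27)) = 46.0435
d((18, 29), (-22, -19)) = 62.482
d((18, 29), (26, -4)) = 33.9559
d((18, 29), (19, -28)) = 57.0088
d((1, -9), (8, -19)) = 12.2066
d((1, -9), (20, -3)) = 19.9249
d((1, -9), (28, -10)) = 27.0185
d((1, -9), (-25, 11)) = 32.8024
d((1, -9), (-28, 27)) = 46.2277
d((1, -9), (-22, -19)) = 25.0799
d((1, -9), (26, -4)) = 25.4951
d((1, -9), (19, -28)) = 26.1725
d((8, -19), (20, -3)) = 20.0
d((8, -19), (28, -10)) = 21.9317
d((8, -19), (-25, 11)) = 44.5982
d((8, -19), (-28, 27)) = 58.4123
d((8, -19), (-22, -19)) = 30.0
d((8, -19), (26, -4)) = 23.4307
d((8, -19), (19, -28)) = 14.2127
d((20, -3), (28, -10)) = 10.6301
d((20, -3), (-25, 11)) = 47.1275
d((20, -3), (-28, 27)) = 56.6039
d((20, -3), (-22, -19)) = 44.9444
d((20, -3), (26, -4)) = 6.0828 <-- minimum
d((20, -3), (19, -28)) = 25.02
d((28, -10), (-25, 11)) = 57.0088
d((28, -10), (-28, 27)) = 67.1193
d((28, -10), (-22, -19)) = 50.8035
d((28, -10), (26, -4)) = 6.3246
d((28, -10), (19, -28)) = 20.1246
d((-25, 11), (-28, 27)) = 16.2788
d((-25, 11), (-22, -19)) = 30.1496
d((-25, 11), (26, -4)) = 53.1601
d((-25, 11), (19, -28)) = 58.7963
d((-28, 27), (-22, -19)) = 46.3897
d((-28, 27), (26, -4)) = 62.2656
d((-28, 27), (19, -28)) = 72.3464
d((-22, -19), (26, -4)) = 50.2892
d((-22, -19), (19, -28)) = 41.9762
d((26, -4), (19, -28)) = 25.0

Closest pair: (20, -3) and (26, -4) with distance 6.0828

The closest pair is (20, -3) and (26, -4) with Euclidean distance 6.0828. For 10 points, brute-force pairwise comparison is shown above. For large n, the divide-and-conquer algorithm (sort by x, recurse on halves, check the dividing strip) achieves O(n log n).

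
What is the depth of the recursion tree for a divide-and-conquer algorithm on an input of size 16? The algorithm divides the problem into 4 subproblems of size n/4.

For divide and conquer with division factor 4:

Problem sizes at each level:
Level 0: 16
Level 1: 4
Level 2: 1

The root is level 0 and the size-1 base case is level 2 (the tree spans levels 0 through 2, i.e. 3 levels counting the root), so the depth is the number of divisions: log_4(16) = 2

The recursion tree depth is log_4(16) = 2. At each level, the problem size is divided by 4, so it takes 2 divisions to reduce to a base case of size 1. The algorithm makes 4 recursive calls at each level.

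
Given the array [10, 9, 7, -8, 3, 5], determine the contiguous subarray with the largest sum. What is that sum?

Using Kadane's algorithm on [10, 9, 7, -8, 3, 5]:

Scanning through the array:
Position 1 (value 9): max_ending_here = 19, max_so_far = 19
Position 2 (value 7): max_ending_here = 26, max_so_far = 26
Position 3 (value -8): max_ending_here = 18, max_so_far = 26
Position 4 (value 3): max_ending_here = 21, max_so_far = 26
Position 5 (value 5): max_ending_here = 26, max_so_far = 26

Maximum subarray: [10, 9, 7]
Maximum sum: 26

The maximum subarray is [10, 9, 7] with sum 26. This subarray runs from index 0 to index 2.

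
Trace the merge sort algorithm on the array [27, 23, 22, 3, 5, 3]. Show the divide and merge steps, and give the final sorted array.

Merge sort trace:

Split: [27, 23, 22, 3, 5, 3] -> [27, 23, 22] and [3, 5, 3]
  Split: [27, 23, 22] -> [27] and [23, 22]
    Split: [23, 22] -> [23] and [22]
    Merge: [23] + [22] -> [22, 23]
  Merge: [27] + [22, 23] -> [22, 23, 27]
  Split: [3, 5, 3] -> [3] and [5, 3]
    Split: [5, 3] -> [5] and [3]
    Merge: [5] + [3] -> [3, 5]
  Merge: [3] + [3, 5] -> [3, 3, 5]
Merge: [22, 23, 27] + [3, 3, 5] -> [3, 3, 5, 22, 23, 27]

Final sorted array: [3, 3, 5, 22, 23, 27]

The merge sort proceeds by recursively splitting the array and merging sorted halves.
After all merges, the sorted array is [3, 3, 5, 22, 23, 27].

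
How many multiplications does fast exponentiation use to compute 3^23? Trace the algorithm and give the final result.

Computing 3^23 by squaring (build up from 3^1; each line after the first costs one multiplication):

3^1 = 3
3^2 = (3^1)^2 = 3^2 = 9
3^4 = (3^2)^2 = 9^2 = 81
3^5 = 3 * 3^4 = 3 * 81 = 243
3^10 = (3^5)^2 = 243^2 = 59049
3^11 = 3 * 3^10 = 3 * 59049 = 177147
3^22 = (3^11)^2 = 177147^2 = 31381059609
3^23 = 3 * 3^22 = 3 * 31381059609 = 94143178827

Result: 94143178827
Multiplications needed: 7 (7 lines after 3^1)

3^23 = 94143178827. Using exponentiation by squaring, this requires 7 multiplications. The key idea: if the exponent is even, square the half-power; if odd, multiply by the base once.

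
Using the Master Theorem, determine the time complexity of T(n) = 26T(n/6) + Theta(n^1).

Master Theorem for T(n) = 26T(n/6) + O(n^1):

a = 26, b = 6, c = 1
log_b(a) = log_6(26) = 1.8184

Case 1: c = 1 < log_6(26) = 1.8184
T(n) = O(n^(log_6 26))

For T(n) = 26T(n/6) + O(n^1): log_6(26) = 1.8184. This is Case 1 of the Master Theorem (c < log_b(a), work dominated by leaves), giving O(n^(log_6 26)).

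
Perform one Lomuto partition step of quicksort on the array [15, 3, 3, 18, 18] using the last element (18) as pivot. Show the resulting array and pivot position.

Lomuto partition with pivot = 18:

Initial array: [15, 3, 3, 18, 18]

arr[0]=15 <= 18: swap with position 0, array becomes [15, 3, 3, 18, 18]
arr[1]=3 <= 18: swap with position 1, array becomes [15, 3, 3, 18, 18]
arr[2]=3 <= 18: swap with position 2, array becomes [15, 3, 3, 18, 18]
arr[3]=18 <= 18: swap with position 3, array becomes [15, 3, 3, 18, 18]

Place pivot at position 4: [15, 3, 3, 18, 18]
Pivot position: 4

After partitioning with pivot 18, the array becomes [15, 3, 3, 18, 18]. The pivot is placed at index 4. All elements to the left of the pivot are <= 18, and all elements to the right are > 18.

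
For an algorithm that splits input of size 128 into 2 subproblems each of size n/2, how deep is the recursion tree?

For divide and conquer with division factor 2:

Problem sizes at each level:
Level 0: 128
Level 1: 64
Level 2: 32
Level 3: 16
Level 4: 8
Level 5: 4
Level 6: 2
Level 7: 1

The root is level 0 and the size-1 base case is level 7 (the tree spans levels 0 through 7, i.e. 8 levels counting the root), so the depth is the number of divisions: log_2(128) = 7

The recursion tree depth is log_2(128) = 7. At each level, the problem size is divided by 2, so it takes 7 divisions to reduce to a base case of size 1. The algorithm makes 2 recursive calls at each level.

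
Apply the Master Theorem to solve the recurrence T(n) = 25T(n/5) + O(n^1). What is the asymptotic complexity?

Master Theorem for T(n) = 25T(n/5) + O(n^1):

a = 25, b = 5, c = 1
log_b(a) = log_5(25) = 2.0000

Case 1: c = 1 < log_5(25) = 2.0000
T(n) = O(n^(log_5 25)) = O(n^2)

For T(n) = 25T(n/5) + O(n^1): log_5(25) = 2.0000. This is Case 1 of the Master Theorem (c < log_b(a), work dominated by leaves), giving O(n^2).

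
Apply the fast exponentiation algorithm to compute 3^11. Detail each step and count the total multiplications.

Computing 3^11 by squaring (build up from 3^1; each line after the first costs one multiplication):

3^1 = 3
3^2 = (3^1)^2 = 3^2 = 9
3^4 = (3^2)^2 = 9^2 = 81
3^5 = 3 * 3^4 = 3 * 81 = 243
3^10 = (3^5)^2 = 243^2 = 59049
3^11 = 3 * 3^10 = 3 * 59049 = 177147

Result: 177147
Multiplications needed: 5 (5 lines after 3^1)

3^11 = 177147. Using exponentiation by squaring, this requires 5 multiplications. The key idea: if the exponent is even, square the half-power; if odd, multiply by the base once.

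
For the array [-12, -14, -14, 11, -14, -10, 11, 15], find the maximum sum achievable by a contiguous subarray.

Using Kadane's algorithm on [-12, -14, -14, 11, -14, -10, 11, 15]:

Scanning through the array:
Position 1 (value -14): max_ending_here = -14, max_so_far = -12
Position 2 (value -14): max_ending_here = -14, max_so_far = -12
Position 3 (value 11): max_ending_here = 11, max_so_far = 11
Position 4 (value -14): max_ending_here = -3, max_so_far = 11
Position 5 (value -10): max_ending_here = -10, max_so_far = 11
Position 6 (value 11): max_ending_here = 11, max_so_far = 11
Position 7 (value 15): max_ending_here = 26, max_so_far = 26

Maximum subarray: [11, 15]
Maximum sum: 26

The maximum subarray is [11, 15] with sum 26. This subarray runs from index 6 to index 7.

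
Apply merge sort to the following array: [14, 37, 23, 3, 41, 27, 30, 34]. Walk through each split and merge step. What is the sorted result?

Merge sort trace:

Split: [14, 37, 23, 3, 41, 27, 30, 34] -> [14, 37, 23, 3] and [41, 27, 30, 34]
  Split: [14, 37, 23, 3] -> [14, 37] and [23, 3]
    Split: [14, 37] -> [14] and [37]
    Merge: [14] + [37] -> [14, 37]
    Split: [23, 3] -> [23] and [3]
    Merge: [23] + [3] -> [3, 23]
  Merge: [14, 37] + [3, 23] -> [3, 14, 23, 37]
  Split: [41, 27, 30, 34] -> [41, 27] and [30, 34]
    Split: [41, 27] -> [41] and [27]
    Merge: [41] + [27] -> [27, 41]
    Split: [30, 34] -> [30] and [34]
    Merge: [30] + [34] -> [30, 34]
  Merge: [27, 41] + [30, 34] -> [27, 30, 34, 41]
Merge: [3, 14, 23, 37] + [27, 30, 34, 41] -> [3, 14, 23, 27, 30, 34, 37, 41]

Final sorted array: [3, 14, 23, 27, 30, 34, 37, 41]

The merge sort proceeds by recursively splitting the array and merging sorted halves.
After all merges, the sorted array is [3, 14, 23, 27, 30, 34, 37, 41].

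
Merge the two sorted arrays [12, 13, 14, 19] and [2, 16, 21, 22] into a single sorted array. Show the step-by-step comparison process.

Merging process:

Compare 12 vs 2: take 2 from right. Merged: [2]
Compare 12 vs 16: take 12 from left. Merged: [2, 12]
Compare 13 vs 16: take 13 from left. Merged: [2, 12, 13]
Compare 14 vs 16: take 14 from left. Merged: [2, 12, 13, 14]
Compare 19 vs 16: take 16 from right. Merged: [2, 12, 13, 14, 16]
Compare 19 vs 21: take 19 from left. Merged: [2, 12, 13, 14, 16, 19]
Append remaining from right: [21, 22]. Merged: [2, 12, 13, 14, 16, 19, 21, 22]

Final merged array: [2, 12, 13, 14, 16, 19, 21, 22]
Total comparisons: 6

The merged array is [2, 12, 13, 14, 16, 19, 21, 22], requiring 6 comparisons. The merge step runs in O(n) time where n is the total number of elements.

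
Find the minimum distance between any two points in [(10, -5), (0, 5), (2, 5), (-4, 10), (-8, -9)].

Computing all pairwise distances among 5 points:

d((10, -5), (0, 5)) = 14.1421
d((10, -5), (2, 5)) = 12.8062
d((10, -5), (-4, 10)) = 20.5183
d((10, -5), (-8, -9)) = 18.4391
d((0, 5), (2, 5)) = 2.0 <-- minimum
d((0, 5), (-4, 10)) = 6.4031
d((0, 5), (-8, -9)) = 16.1245
d((2, 5), (-4, 10)) = 7.8102
d((2, 5), (-8, -9)) = 17.2047
d((-4, 10), (-8, -9)) = 19.4165

Closest pair: (0, 5) and (2, 5) with distance 2.0

The closest pair is (0, 5) and (2, 5) with Euclidean distance 2.0. For 5 points, brute-force pairwise comparison is shown above. For large n, the divide-and-conquer algorithm (sort by x, recurse on halves, check the dividing strip) achieves O(n log n).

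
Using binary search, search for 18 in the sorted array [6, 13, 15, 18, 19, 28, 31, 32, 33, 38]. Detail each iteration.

Binary search for 18 in [6, 13, 15, 18, 19, 28, 31, 32, 33, 38]:

lo=0, hi=9, mid=4, arr[mid]=19 -> 19 > 18, search left half
lo=0, hi=3, mid=1, arr[mid]=13 -> 13 < 18, search right half
lo=2, hi=3, mid=2, arr[mid]=15 -> 15 < 18, search right half
lo=3, hi=3, mid=3, arr[mid]=18 -> Found target at index 3!

Binary search finds 18 at index 3 after 4 comparisons. The search repeatedly halves the search space by comparing with the middle element.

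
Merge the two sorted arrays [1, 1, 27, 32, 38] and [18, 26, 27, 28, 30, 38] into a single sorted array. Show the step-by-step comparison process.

Merging process:

Compare 1 vs 18: take 1 from left. Merged: [1]
Compare 1 vs 18: take 1 from left. Merged: [1, 1]
Compare 27 vs 18: take 18 from right. Merged: [1, 1, 18]
Compare 27 vs 26: take 26 from right. Merged: [1, 1, 18, 26]
Compare 27 vs 27: take 27 from left. Merged: [1, 1, 18, 26, 27]
Compare 32 vs 27: take 27 from right. Merged: [1, 1, 18, 26, 27, 27]
Compare 32 vs 28: take 28 from right. Merged: [1, 1, 18, 26, 27, 27, 28]
Compare 32 vs 30: take 30 from right. Merged: [1, 1, 18, 26, 27, 27, 28, 30]
Compare 32 vs 38: take 32 from left. Merged: [1, 1, 18, 26, 27, 27, 28, 30, 32]
Compare 38 vs 38: take 38 from left. Merged: [1, 1, 18, 26, 27, 27, 28, 30, 32, 38]
Append remaining from right: [38]. Merged: [1, 1, 18, 26, 27, 27, 28, 30, 32, 38, 38]

Final merged array: [1, 1, 18, 26, 27, 27, 28, 30, 32, 38, 38]
Total comparisons: 10

The merged array is [1, 1, 18, 26, 27, 27, 28, 30, 32, 38, 38], requiring 10 comparisons. The merge step runs in O(n) time where n is the total number of elements.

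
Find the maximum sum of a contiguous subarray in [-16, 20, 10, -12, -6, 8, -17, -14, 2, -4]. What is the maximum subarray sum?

Using Kadane's algorithm on [-16, 20, 10, -12, -6, 8, -17, -14, 2, -4]:

Scanning through the array:
Position 1 (value 20): max_ending_here = 20, max_so_far = 20
Position 2 (value 10): max_ending_here = 30, max_so_far = 30
Position 3 (value -12): max_ending_here = 18, max_so_far = 30
Position 4 (value -6): max_ending_here = 12, max_so_far = 30
Position 5 (value 8): max_ending_here = 20, max_so_far = 30
Position 6 (value -17): max_ending_here = 3, max_so_far = 30
Position 7 (value -14): max_ending_here = -11, max_so_far = 30
Position 8 (value 2): max_ending_here = 2, max_so_far = 30
Position 9 (value -4): max_ending_here = -2, max_so_far = 30

Maximum subarray: [20, 10]
Maximum sum: 30

The maximum subarray is [20, 10] with sum 30. This subarray runs from index 1 to index 2.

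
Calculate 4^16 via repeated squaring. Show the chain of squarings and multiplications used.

Computing 4^16 by squaring (build up from 4^1; each line after the first costs one multiplication):

4^1 = 4
4^2 = (4^1)^2 = 4^2 = 16
4^4 = (4^2)^2 = 16^2 = 256
4^8 = (4^4)^2 = 256^2 = 65536
4^16 = (4^8)^2 = 65536^2 = 4294967296

Result: 4294967296
Multiplications needed: 4 (4 lines after 4^1)

4^16 = 4294967296. Using exponentiation by squaring, this requires 4 multiplications. The key idea: if the exponent is even, square the half-power; if odd, multiply by the base once.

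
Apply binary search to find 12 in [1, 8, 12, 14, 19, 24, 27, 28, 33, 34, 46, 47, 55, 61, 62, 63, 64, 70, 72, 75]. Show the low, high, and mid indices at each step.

Binary search for 12 in [1, 8, 12, 14, 19, 24, 27, 28, 33, 34, 46, 47, 55, 61, 62, 63, 64, 70, 72, 75]:

lo=0, hi=19, mid=9, arr[mid]=34 -> 34 > 12, search left half
lo=0, hi=8, mid=4, arr[mid]=19 -> 19 > 12, search left half
lo=0, hi=3, mid=1, arr[mid]=8 -> 8 < 12, search right half
lo=2, hi=3, mid=2, arr[mid]=12 -> Found target at index 2!

Binary search finds 12 at index 2 after 4 comparisons. The search repeatedly halves the search space by comparing with the middle element.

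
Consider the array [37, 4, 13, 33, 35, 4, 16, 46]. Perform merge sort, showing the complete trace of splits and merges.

Merge sort trace:

Split: [37, 4, 13, 33, 35, 4, 16, 46] -> [37, 4, 13, 33] and [35, 4, 16, 46]
  Split: [37, 4, 13, 33] -> [37, 4] and [13, 33]
    Split: [37, 4] -> [37] and [4]
    Merge: [37] + [4] -> [4, 37]
    Split: [13, 33] -> [13] and [33]
    Merge: [13] + [33] -> [13, 33]
  Merge: [4, 37] + [13, 33] -> [4, 13, 33, 37]
  Split: [35, 4, 16, 46] -> [35, 4] and [16, 46]
    Split: [35, 4] -> [35] and [4]
    Merge: [35] + [4] -> [4, 35]
    Split: [16, 46] -> [16] and [46]
    Merge: [16] + [46] -> [16, 46]
  Merge: [4, 35] + [16, 46] -> [4, 16, 35, 46]
Merge: [4, 13, 33, 37] + [4, 16, 35, 46] -> [4, 4, 13, 16, 33, 35, 37, 46]

Final sorted array: [4, 4, 13, 16, 33, 35, 37, 46]

The merge sort proceeds by recursively splitting the array and merging sorted halves.
After all merges, the sorted array is [4, 4, 13, 16, 33, 35, 37, 46].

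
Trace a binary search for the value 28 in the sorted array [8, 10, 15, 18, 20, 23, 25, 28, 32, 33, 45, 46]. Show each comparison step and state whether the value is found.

Binary search for 28 in [8, 10, 15, 18, 20, 23, 25, 28, 32, 33, 45, 46]:

lo=0, hi=11, mid=5, arr[mid]=23 -> 23 < 28, search right half
lo=6, hi=11, mid=8, arr[mid]=32 -> 32 > 28, search left half
lo=6, hi=7, mid=6, arr[mid]=25 -> 25 < 28, search right half
lo=7, hi=7, mid=7, arr[mid]=28 -> Found target at index 7!

Binary search finds 28 at index 7 after 4 comparisons. The search repeatedly halves the search space by comparing with the middle element.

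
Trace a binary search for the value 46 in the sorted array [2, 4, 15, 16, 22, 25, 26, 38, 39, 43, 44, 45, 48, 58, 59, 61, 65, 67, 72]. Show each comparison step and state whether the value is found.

Binary search for 46 in [2, 4, 15, 16, 22, 25, 26, 38, 39, 43, 44, 45, 48, 58, 59, 61, 65, 67, 72]:

lo=0, hi=18, mid=9, arr[mid]=43 -> 43 < 46, search right half
lo=10, hi=18, mid=14, arr[mid]=59 -> 59 > 46, search left half
lo=10, hi=13, mid=11, arr[mid]=45 -> 45 < 46, search right half
lo=12, hi=13, mid=12, arr[mid]=48 -> 48 > 46, search left half
lo=12 > hi=11, target 46 not found

Binary search determines that 46 is not in the array after 4 comparisons. The search space was exhausted without finding the target.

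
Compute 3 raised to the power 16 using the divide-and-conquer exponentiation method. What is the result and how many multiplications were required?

Computing 3^16 by squaring (build up from 3^1; each line after the first costs one multiplication):

3^1 = 3
3^2 = (3^1)^2 = 3^2 = 9
3^4 = (3^2)^2 = 9^2 = 81
3^8 = (3^4)^2 = 81^2 = 6561
3^16 = (3^8)^2 = 6561^2 = 43046721

Result: 43046721
Multiplications needed: 4 (4 lines after 3^1)

3^16 = 43046721. Using exponentiation by squaring, this requires 4 multiplications. The key idea: if the exponent is even, square the half-power; if odd, multiply by the base once.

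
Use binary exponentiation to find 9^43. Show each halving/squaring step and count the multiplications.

Computing 9^43 by squaring (build up from 9^1; each line after the first costs one multiplication):

9^1 = 9
9^2 = (9^1)^2 = 9^2 = 81
9^4 = (9^2)^2 = 81^2 = 6561
9^5 = 9 * 9^4 = 9 * 6561 = 59049
9^10 = (9^5)^2 = 59049^2 = 3486784401
9^20 = (9^10)^2 = 3486784401^2 = 12157665459056928801
9^21 = 9 * 9^20 = 9 * 12157665459056928801 = 109418989131512359209
9^42 = (9^21)^2 = 109418989131512359209^2 = 11972515182562019788602740026717047105681
9^43 = 9 * 9^42 = 9 * 11972515182562019788602740026717047105681 = 107752636643058178097424660240453423951129

Result: 107752636643058178097424660240453423951129
Multiplications needed: 8 (8 lines after 9^1)

9^43 = 107752636643058178097424660240453423951129. Using exponentiation by squaring, this requires 8 multiplications. The key idea: if the exponent is even, square the half-power; if odd, multiply by the base once.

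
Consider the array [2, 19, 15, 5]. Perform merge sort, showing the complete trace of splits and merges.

Merge sort trace:

Split: [2, 19, 15, 5] -> [2, 19] and [15, 5]
  Split: [2, 19] -> [2] and [19]
  Merge: [2] + [19] -> [2, 19]
  Split: [15, 5] -> [15] and [5]
  Merge: [15] + [5] -> [5, 15]
Merge: [2, 19] + [5, 15] -> [2, 5, 15, 19]

Final sorted array: [2, 5, 15, 19]

The merge sort proceeds by recursively splitting the array and merging sorted halves.
After all merges, the sorted array is [2, 5, 15, 19].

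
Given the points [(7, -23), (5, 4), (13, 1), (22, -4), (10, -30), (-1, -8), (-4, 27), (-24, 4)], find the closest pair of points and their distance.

Computing all pairwise distances among 8 points:

d((7, -23), (5, 4)) = 27.074
d((7, -23), (13, 1)) = 24.7386
d((7, -23), (22, -4)) = 24.2074
d((7, -23), (10, -30)) = 7.6158 <-- minimum
d((7, -23), (-1, -8)) = 17.0
d((7, -23), (-4, 27)) = 51.1957
d((7, -23), (-24, 4)) = 41.1096
d((5, 4), (13, 1)) = 8.544
d((5, 4), (22, -4)) = 18.7883
d((5, 4), (10, -30)) = 34.3657
d((5, 4), (-1, -8)) = 13.4164
d((5, 4), (-4, 27)) = 24.6982
d((5, 4), (-24, 4)) = 29.0
d((13, 1), (22, -4)) = 10.2956
d((13, 1), (10, -30)) = 31.1448
d((13, 1), (-1, -8)) = 16.6433
d((13, 1), (-4, 27)) = 31.0644
d((13, 1), (-24, 4)) = 37.1214
d((22, -4), (10, -30)) = 28.6356
d((22, -4), (-1, -8)) = 23.3452
d((22, -4), (-4, 27)) = 40.4599
d((22, -4), (-24, 4)) = 46.6905
d((10, -30), (-1, -8)) = 24.5967
d((10, -30), (-4, 27)) = 58.6941
d((10, -30), (-24, 4)) = 48.0833
d((-1, -8), (-4, 27)) = 35.1283
d((-1, -8), (-24, 4)) = 25.9422
d((-4, 27), (-24, 4)) = 30.4795

Closest pair: (7, -23) and (10, -30) with distance 7.6158

The closest pair is (7, -23) and (10, -30) with Euclidean distance 7.6158. For 8 points, brute-force pairwise comparison is shown above. For large n, the divide-and-conquer algorithm (sort by x, recurse on halves, check the dividing strip) achieves O(n log n).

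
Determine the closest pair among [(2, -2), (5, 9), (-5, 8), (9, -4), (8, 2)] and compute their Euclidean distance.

Computing all pairwise distances among 5 points:

d((2, -2), (5, 9)) = 11.4018
d((2, -2), (-5, 8)) = 12.2066
d((2, -2), (9, -4)) = 7.2801
d((2, -2), (8, 2)) = 7.2111
d((5, 9), (-5, 8)) = 10.0499
d((5, 9), (9, -4)) = 13.6015
d((5, 9), (8, 2)) = 7.6158
d((-5, 8), (9, -4)) = 18.4391
d((-5, 8), (8, 2)) = 14.3178
d((9, -4), (8, 2)) = 6.0828 <-- minimum

Closest pair: (9, -4) and (8, 2) with distance 6.0828

The closest pair is (9, -4) and (8, 2) with Euclidean distance 6.0828. For 5 points, brute-force pairwise comparison is shown above. For large n, the divide-and-conquer algorithm (sort by x, recurse on halves, check the dividing strip) achieves O(n log n).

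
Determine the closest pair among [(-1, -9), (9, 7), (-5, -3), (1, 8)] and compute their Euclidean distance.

Computing all pairwise distances among 4 points:

d((-1, -9), (9, 7)) = 18.868
d((-1, -9), (-5, -3)) = 7.2111 <-- minimum
d((-1, -9), (1, 8)) = 17.1172
d((9, 7), (-5, -3)) = 17.2047
d((9, 7), (1, 8)) = 8.0623
d((-5, -3), (1, 8)) = 12.53

Closest pair: (-1, -9) and (-5, -3) with distance 7.2111

The closest pair is (-1, -9) and (-5, -3) with Euclidean distance 7.2111. For 4 points, brute-force pairwise comparison is shown above. For large n, the divide-and-conquer algorithm (sort by x, recurse on halves, check the dividing strip) achieves O(n log n).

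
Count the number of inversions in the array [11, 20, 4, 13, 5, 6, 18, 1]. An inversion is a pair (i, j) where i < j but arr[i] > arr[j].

Finding inversions in [11, 20, 4, 13, 5, 6, 18, 1]:

(0, 2): arr[0]=11 > arr[2]=4
(0, 4): arr[0]=11 > arr[4]=5
(0, 5): arr[0]=11 > arr[5]=6
(0, 7): arr[0]=11 > arr[7]=1
(1, 2): arr[1]=20 > arr[2]=4
(1, 3): arr[1]=20 > arr[3]=13
(1, 4): arr[1]=20 > arr[4]=5
(1, 5): arr[1]=20 > arr[5]=6
(1, 6): arr[1]=20 > arr[6]=18
(1, 7): arr[1]=20 > arr[7]=1
(2, 7): arr[2]=4 > arr[7]=1
(3, 4): arr[3]=13 > arr[4]=5
(3, 5): arr[3]=13 > arr[5]=6
(3, 7): arr[3]=13 > arr[7]=1
(4, 7): arr[4]=5 > arr[7]=1
(5, 7): arr[5]=6 > arr[7]=1
(6, 7): arr[6]=18 > arr[7]=1

Total inversions: 17

The array has 17 inversion(s): (0,2), (0,4), (0,5), (0,7), (1,2), (1,3), (1,4), (1,5), (1,6), (1,7), (2,7), (3,4), (3,5), (3,7), (4,7), (5,7), (6,7). Each pair (i,j) satisfies i < j and arr[i] > arr[j].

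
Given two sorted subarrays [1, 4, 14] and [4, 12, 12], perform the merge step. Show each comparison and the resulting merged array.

Merging process:

Compare 1 vs 4: take 1 from left. Merged: [1]
Compare 4 vs 4: take 4 from left. Merged: [1, 4]
Compare 14 vs 4: take 4 from right. Merged: [1, 4, 4]
Compare 14 vs 12: take 12 from right. Merged: [1, 4, 4, 12]
Compare 14 vs 12: take 12 from right. Merged: [1, 4, 4, 12, 12]
Append remaining from left: [14]. Merged: [1, 4, 4, 12, 12, 14]

Final merged array: [1, 4, 4, 12, 12, 14]
Total comparisons: 5

The merged array is [1, 4, 4, 12, 12, 14], requiring 5 comparisons. The merge step runs in O(n) time where n is the total number of elements.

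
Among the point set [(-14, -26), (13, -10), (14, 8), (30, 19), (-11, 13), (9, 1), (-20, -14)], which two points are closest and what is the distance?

Computing all pairwise distances among 7 points:

d((-14, -26), (13, -10)) = 31.3847
d((-14, -26), (14, 8)) = 44.0454
d((-14, -26), (30, 19)) = 62.9365
d((-14, -26), (-11, 13)) = 39.1152
d((-14, -26), (9, 1)) = 35.4683
d((-14, -26), (-20, -14)) = 13.4164
d((13, -10), (14, 8)) = 18.0278
d((13, -10), (30, 19)) = 33.6155
d((13, -10), (-11, 13)) = 33.2415
d((13, -10), (9, 1)) = 11.7047
d((13, -10), (-20, -14)) = 33.2415
d((14, 8), (30, 19)) = 19.4165
d((14, 8), (-11, 13)) = 25.4951
d((14, 8), (9, 1)) = 8.6023 <-- minimum
d((14, 8), (-20, -14)) = 40.4969
d((30, 19), (-11, 13)) = 41.4367
d((30, 19), (9, 1)) = 27.6586
d((30, 19), (-20, -14)) = 59.9083
d((-11, 13), (9, 1)) = 23.3238
d((-11, 13), (-20, -14)) = 28.4605
d((9, 1), (-20, -14)) = 32.6497

Closest pair: (14, 8) and (9, 1) with distance 8.6023

The closest pair is (14, 8) and (9, 1) with Euclidean distance 8.6023. For 7 points, brute-force pairwise comparison is shown above. For large n, the divide-and-conquer algorithm (sort by x, recurse on halves, check the dividing strip) achieves O(n log n).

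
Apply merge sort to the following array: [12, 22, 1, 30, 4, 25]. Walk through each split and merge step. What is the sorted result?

Merge sort trace:

Split: [12, 22, 1, 30, 4, 25] -> [12, 22, 1] and [30, 4, 25]
  Split: [12, 22, 1] -> [12] and [22, 1]
    Split: [22, 1] -> [22] and [1]
    Merge: [22] + [1] -> [1, 22]
  Merge: [12] + [1, 22] -> [1, 12, 22]
  Split: [30, 4, 25] -> [30] and [4, 25]
    Split: [4, 25] -> [4] and [25]
    Merge: [4] + [25] -> [4, 25]
  Merge: [30] + [4, 25] -> [4, 25, 30]
Merge: [1, 12, 22] + [4, 25, 30] -> [1, 4, 12, 22, 25, 30]

Final sorted array: [1, 4, 12, 22, 25, 30]

The merge sort proceeds by recursively splitting the array and merging sorted halves.
After all merges, the sorted array is [1, 4, 12, 22, 25, 30].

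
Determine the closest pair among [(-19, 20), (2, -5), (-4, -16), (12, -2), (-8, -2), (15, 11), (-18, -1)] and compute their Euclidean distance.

Computing all pairwise distances among 7 points:

d((-19, 20), (2, -5)) = 32.6497
d((-19, 20), (-4, -16)) = 39.0
d((-19, 20), (12, -2)) = 38.0132
d((-19, 20), (-8, -2)) = 24.5967
d((-19, 20), (15, 11)) = 35.171
d((-19, 20), (-18, -1)) = 21.0238
d((2, -5), (-4, -16)) = 12.53
d((2, -5), (12, -2)) = 10.4403
d((2, -5), (-8, -2)) = 10.4403
d((2, -5), (15, 11)) = 20.6155
d((2, -5), (-18, -1)) = 20.3961
d((-4, -16), (12, -2)) = 21.2603
d((-4, -16), (-8, -2)) = 14.5602
d((-4, -16), (15, 11)) = 33.0151
d((-4, -16), (-18, -1)) = 20.5183
d((12, -2), (-8, -2)) = 20.0
d((12, -2), (15, 11)) = 13.3417
d((12, -2), (-18, -1)) = 30.0167
d((-8, -2), (15, 11)) = 26.4197
d((-8, -2), (-18, -1)) = 10.0499 <-- minimum
d((15, 11), (-18, -1)) = 35.1141

Closest pair: (-8, -2) and (-18, -1) with distance 10.0499

The closest pair is (-8, -2) and (-18, -1) with Euclidean distance 10.0499. For 7 points, brute-force pairwise comparison is shown above. For large n, the divide-and-conquer algorithm (sort by x, recurse on halves, check the dividing strip) achieves O(n log n).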